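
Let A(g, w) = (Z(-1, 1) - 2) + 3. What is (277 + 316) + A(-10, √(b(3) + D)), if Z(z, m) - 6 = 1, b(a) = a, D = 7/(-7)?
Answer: 601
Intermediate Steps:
D = -1 (D = 7*(-⅐) = -1)
Z(z, m) = 7 (Z(z, m) = 6 + 1 = 7)
A(g, w) = 8 (A(g, w) = (7 - 2) + 3 = 5 + 3 = 8)
(277 + 316) + A(-10, √(b(3) + D)) = (277 + 316) + 8 = 593 + 8 = 601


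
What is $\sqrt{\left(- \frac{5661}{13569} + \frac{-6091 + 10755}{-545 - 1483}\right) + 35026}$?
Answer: $\frac{\sqrt{1089781027735971}}{176397} \approx 187.15$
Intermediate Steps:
$\sqrt{\left(- \frac{5661}{13569} + \frac{-6091 + 10755}{-545 - 1483}\right) + 35026} = \sqrt{\left(\left(-5661\right) \frac{1}{13569} + \frac{4664}{-2028}\right) + 35026} = \sqrt{\left(- \frac{1887}{4523} + 4664 \left(- \frac{1}{2028}\right)\right) + 35026} = \sqrt{\left(- \frac{1887}{4523} - \frac{1166}{507}\right) + 35026} = \sqrt{- \frac{6230527}{2293161} + 35026} = \sqrt{\frac{80314026659}{2293161}} = \frac{\sqrt{1089781027735971}}{176397}$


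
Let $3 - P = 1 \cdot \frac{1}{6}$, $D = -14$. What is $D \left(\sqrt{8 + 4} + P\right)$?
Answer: $- \frac{119}{3} - 28 \sqrt{3} \approx -88.164$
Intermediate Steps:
$P = \frac{17}{6}$ ($P = 3 - 1 \cdot \frac{1}{6} = 3 - \frac{1}{6} = \frac{17}{6} \approx 2.8333$)
$D \left(\sqrt{8 + 4} + P\right) = - 14 \left(\sqrt{8 + 4} + \frac{17}{6}\right) = - 14 \left(\sqrt{12} + \frac{17}{6}\right) = - 14 \left(2 \sqrt{3} + \frac{17}{6}\right) = - 14 \left(\frac{17}{6} + 2 \sqrt{3}\right) = - \frac{119}{3} - 28 \sqrt{3}$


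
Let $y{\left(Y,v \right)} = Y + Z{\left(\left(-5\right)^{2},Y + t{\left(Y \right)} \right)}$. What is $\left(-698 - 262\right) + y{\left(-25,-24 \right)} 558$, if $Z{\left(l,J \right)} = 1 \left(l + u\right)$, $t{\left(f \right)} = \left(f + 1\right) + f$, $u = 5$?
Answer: $1830$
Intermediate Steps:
$t{\left(f \right)} = 1 + 2 f$ ($t{\left(f \right)} = \left(1 + f\right) + f = 1 + 2 f$)
$Z{\left(l,J \right)} = 5 + l$ ($Z{\left(l,J \right)} = 1 \left(l + 5\right) = 1 \left(5 + l\right) = 5 + l$)
$y{\left(Y,v \right)} = 30 + Y$ ($y{\left(Y,v \right)} = Y + \left(5 + \left(-5\right)^{2}\right) = Y + \left(5 + 25\right) = Y + 30 = 30 + Y$)
$\left(-698 - 262\right) + y{\left(-25,-24 \right)} 558 = \left(-698 - 262\right) + \left(30 - 25\right) 558 = -960 + 5 \cdot 558 = -960 + 2790 = 1830$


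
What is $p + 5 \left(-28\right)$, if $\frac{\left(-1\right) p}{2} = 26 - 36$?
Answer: $-120$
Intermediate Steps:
$p = 20$ ($p = - 2 \left(26 - 36\right) = \left(-2\right) \left(-10\right) = 20$)
$p + 5 \left(-28\right) = 20 + 5 \left(-28\right) = 20 - 140 = -120$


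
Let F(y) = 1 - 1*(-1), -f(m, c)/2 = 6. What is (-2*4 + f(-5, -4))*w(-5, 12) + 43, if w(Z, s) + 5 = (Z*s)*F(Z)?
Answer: 2543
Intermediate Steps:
f(m, c) = -12 (f(m, c) = -2*6 = -12)
F(y) = 2 (F(y) = 1 + 1 = 2)
w(Z, s) = -5 + 2*Z*s (w(Z, s) = -5 + (Z*s)*2 = -5 + 2*Z*s)
(-2*4 + f(-5, -4))*w(-5, 12) + 43 = (-2*4 - 12)*(-5 + 2*(-5)*12) + 43 = (-8 - 12)*(-5 - 120) + 43 = -20*(-125) + 43 = 2500 + 43 = 2543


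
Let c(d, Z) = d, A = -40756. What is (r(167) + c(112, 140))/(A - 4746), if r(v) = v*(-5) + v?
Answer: 278/22751 ≈ 0.012219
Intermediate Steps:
r(v) = -4*v (r(v) = -5*v + v = -4*v)
(r(167) + c(112, 140))/(A - 4746) = (-4*167 + 112)/(-40756 - 4746) = (-668 + 112)/(-45502) = -556*(-1/45502) = 278/22751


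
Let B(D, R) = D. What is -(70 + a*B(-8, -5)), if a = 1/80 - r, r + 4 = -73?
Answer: 5461/10 ≈ 546.10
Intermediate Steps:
r = -77 (r = -4 - 73 = -77)
a = 6161/80 (a = 1/80 - 1*(-77) = 1/80 + 77 = 6161/80 ≈ 77.012)
-(70 + a*B(-8, -5)) = -(70 + (6161/80)*(-8)) = -(70 - 6161/10) = -1*(-5461/10) = 5461/10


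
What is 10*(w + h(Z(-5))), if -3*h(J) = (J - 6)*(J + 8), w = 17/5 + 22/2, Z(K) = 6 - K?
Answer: -518/3 ≈ -172.67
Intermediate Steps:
w = 72/5 (w = 17*(⅕) + 22*(½) = 17/5 + 11 = 72/5 ≈ 14.400)
h(J) = -(-6 + J)*(8 + J)/3 (h(J) = -(J - 6)*(J + 8)/3 = -(-6 + J)*(8 + J)/3)
10*(w + h(Z(-5))) = 10*(72/5 + (16 - 2*(6 - 1*(-5))/3 - (6 - 1*(-5))²/3)) = 10*(72/5 + (16 - 2*(6 + 5)/3 - (6 + 5)²/3)) = 10*(72/5 + (16 - ⅔*11 - ⅓*11²)) = 10*(72/5 + (16 - 22/3 - ⅓*121)) = 10*(72/5 + (16 - 22/3 - 121/3)) = 10*(72/5 - 95/3) = 10*(-259/15) = -518/3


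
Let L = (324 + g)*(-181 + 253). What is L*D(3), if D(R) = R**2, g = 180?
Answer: 326592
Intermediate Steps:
L = 36288 (L = (324 + 180)*(-181 + 253) = 504*72 = 36288)
L*D(3) = 36288*3**2 = 36288*9 = 326592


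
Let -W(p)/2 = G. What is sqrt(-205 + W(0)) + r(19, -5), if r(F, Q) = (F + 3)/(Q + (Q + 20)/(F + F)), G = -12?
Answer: -836/175 + I*sqrt(181) ≈ -4.7771 + 13.454*I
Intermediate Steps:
W(p) = 24 (W(p) = -2*(-12) = 24)
r(F, Q) = (3 + F)/(Q + (20 + Q)/(2*F)) (r(F, Q) = (3 + F)/(Q + (20 + Q)/((2*F))) = (3 + F)/(Q + (20 + Q)*(1/(2*F))) = (3 + F)/(Q + (20 + Q)/(2*F)))
sqrt(-205 + W(0)) + r(19, -5) = sqrt(-205 + 24) + 2*19*(3 + 19)/(20 - 5 + 2*19*(-5)) = sqrt(-181) + 2*19*22/(20 - 5 - 190) = I*sqrt(181) + 2*19*22/(-175) = I*sqrt(181) + 2*19*(-1/175)*22 = I*sqrt(181) - 836/175 = -836/175 + I*sqrt(181)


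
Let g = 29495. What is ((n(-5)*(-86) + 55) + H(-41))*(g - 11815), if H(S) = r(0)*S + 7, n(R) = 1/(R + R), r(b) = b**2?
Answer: 1248208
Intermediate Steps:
n(R) = 1/(2*R)
H(S) = 7 (H(S) = 0**2*S + 7 = 0*S + 7 = 0 + 7 = 7)
((n(-5)*(-86) + 55) + H(-41))*(g - 11815) = ((((1/2)/(-5))*(-86) + 55) + 7)*(29495 - 11815) = ((((1/2)*(-1/5))*(-86) + 55) + 7)*17680 = ((-1/10*(-86) + 55) + 7)*17680 = ((43/5 + 55) + 7)*17680 = (318/5 + 7)*17680 = (353/5)*17680 = 1248208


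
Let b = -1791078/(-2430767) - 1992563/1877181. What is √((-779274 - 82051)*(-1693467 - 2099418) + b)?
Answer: 2*√17004963330793063960905653524526248311/4562989627827 ≈ 1.8075e+6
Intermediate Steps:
b = -1481278794703/4562989627827 (b = -1791078*(-1/2430767) - 1992563*1/1877181 = 1791078/2430767 - 1992563/1877181 = -1481278794703/4562989627827 ≈ -0.32463)
√((-779274 - 82051)*(-1693467 - 2099418) + b) = √((-779274 - 82051)*(-1693467 - 2099418) - 1481278794703/4562989627827) = √(-861325*(-3792885) - 1481278794703/4562989627827) = √(3266906672625 - 1481278794703/4562989627827) = √(14906861262265210400341172/4562989627827) = 2*√17004963330793063960905653524526248311/4562989627827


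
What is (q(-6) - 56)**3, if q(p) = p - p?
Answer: -175616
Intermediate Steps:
q(p) = 0
(q(-6) - 56)**3 = (0 - 56)**3 = (-56)**3 = -175616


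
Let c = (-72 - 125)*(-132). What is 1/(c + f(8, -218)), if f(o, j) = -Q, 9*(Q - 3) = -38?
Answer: 9/234047 ≈ 3.8454e-5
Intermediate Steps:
Q = -11/9 (Q = 3 + (⅑)*(-38) = 3 - 38/9 = -11/9 ≈ -1.2222)
f(o, j) = 11/9 (f(o, j) = -1*(-11/9) = 11/9)
c = 26004 (c = -197*(-132) = 26004)
1/(c + f(8, -218)) = 1/(26004 + 11/9) = 1/(234047/9) = 9/234047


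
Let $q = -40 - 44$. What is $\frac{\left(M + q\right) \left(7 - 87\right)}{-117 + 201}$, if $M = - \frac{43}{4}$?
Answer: $\frac{1895}{21} \approx 90.238$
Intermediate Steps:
$q = -84$ ($q = -40 - 44 = -84$)
$M = - \frac{43}{4}$ ($M = \left(-43\right) \frac{1}{4} = - \frac{43}{4} \approx -10.75$)
$\frac{\left(M + q\right) \left(7 - 87\right)}{-117 + 201} = \frac{\left(- \frac{43}{4} - 84\right) \left(7 - 87\right)}{-117 + 201} = \frac{\left(- \frac{379}{4}\right) \left(-80\right)}{84} = \frac{1}{84} \cdot 7580 = \frac{1895}{21}$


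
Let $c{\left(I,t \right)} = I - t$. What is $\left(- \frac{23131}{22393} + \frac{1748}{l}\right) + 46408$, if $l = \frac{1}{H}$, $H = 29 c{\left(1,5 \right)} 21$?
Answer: $- \frac{94313069091}{22393} \approx -4.2117 \cdot 10^{6}$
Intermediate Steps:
$H = -2436$ ($H = 29 \left(1 - 5\right) 21 = 29 \left(-4\right) 21 = \left(-116\right) 21 = -2436$)
$l = - \frac{1}{2436}$ ($l = \frac{1}{-2436} = - \frac{1}{2436} \approx -0.00041051$)
$\left(- \frac{23131}{22393} + \frac{1748}{l}\right) + 46408 = \left(- \frac{23131}{22393} + \frac{1748}{- \frac{1}{2436}}\right) + 46408 = \left(\left(-23131\right) \frac{1}{22393} + 1748 \left(-2436\right)\right) + 46408 = \left(- \frac{23131}{22393} - 4258128\right) + 46408 = - \frac{95352283435}{22393} + 46408 = - \frac{94313069091}{22393}$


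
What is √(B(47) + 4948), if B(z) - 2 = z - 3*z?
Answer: 2*√1214 ≈ 69.685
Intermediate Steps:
B(z) = 2 - 2*z (B(z) = 2 + (z - 3*z) = 2 - 2*z)
√(B(47) + 4948) = √((2 - 2*47) + 4948) = √((2 - 94) + 4948) = √(-92 + 4948) = √4856 = 2*√1214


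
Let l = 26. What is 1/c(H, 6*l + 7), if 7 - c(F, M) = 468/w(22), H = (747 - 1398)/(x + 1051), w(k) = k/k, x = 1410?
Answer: -1/461 ≈ -0.0021692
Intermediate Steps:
w(k) = 1
H = -651/2461 (H = (747 - 1398)/(1410 + 1051) = -651/2461 ≈ -0.26453)
c(F, M) = -461 (c(F, M) = 7 - 468/1 = 7 - 468 = -461)
1/c(H, 6*l + 7) = 1/(-461) = -1/461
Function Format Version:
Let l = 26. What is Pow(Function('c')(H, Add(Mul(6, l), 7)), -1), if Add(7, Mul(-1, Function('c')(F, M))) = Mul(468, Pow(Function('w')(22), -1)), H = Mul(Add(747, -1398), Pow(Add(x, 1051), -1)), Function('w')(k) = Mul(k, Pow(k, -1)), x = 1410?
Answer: Rational(-1, 461) ≈ -0.0021692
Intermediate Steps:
Function('w')(k) = 1
H = Rational(-651, 2461) (H = Mul(Add(747, -1398), Pow(Add(1410, 1051), -1)) = Mul(-651, Pow(2461, -1)) = Mul(-651, Rational(1, 2461)) = Rational(-651, 2461) ≈ -0.26453)
Function('c')(F, M) = -461 (Function('c')(F, M) = Add(7, Mul(-1, Mul(468, Pow(1, -1)))) = Add(7, Mul(-1, Mul(468, 1))) = Add(7, Mul(-1, 468)) = Add(7, -468) = -461)
Pow(Function('c')(H, Add(Mul(6, l), 7)), -1) = Pow(-461, -1) = Rational(-1, 461)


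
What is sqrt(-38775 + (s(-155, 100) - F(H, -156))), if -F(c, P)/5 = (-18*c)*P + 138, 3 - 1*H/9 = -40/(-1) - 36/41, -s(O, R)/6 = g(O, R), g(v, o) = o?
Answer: I*sqrt(7737735045)/41 ≈ 2145.5*I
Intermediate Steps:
s(O, R) = -6*R
H = -13329/41 (H = 27 - 9*(-40/(-1) - 36/41) = 27 - 9*(-40*(-1) - 36*1/41) = 27 - 9*(40 - 36/41) = 27 - 9*1604/41 = 27 - 14436/41 = -13329/41 ≈ -325.10)
F(c, P) = -690 + 90*P*c (F(c, P) = -5*((-18*c)*P + 138) = -5*(-18*P*c + 138) = -5*(138 - 18*P*c) = -690 + 90*P*c)
sqrt(-38775 + (s(-155, 100) - F(H, -156))) = sqrt(-38775 + (-6*100 - (-690 + 90*(-156)*(-13329/41)))) = sqrt(-38775 + (-600 - (-690 + 187139160/41))) = sqrt(-38775 + (-600 - 1*187110870/41)) = sqrt(-38775 + (-600 - 187110870/41)) = sqrt(-38775 - 187135470/41) = sqrt(-188725245/41) = I*sqrt(7737735045)/41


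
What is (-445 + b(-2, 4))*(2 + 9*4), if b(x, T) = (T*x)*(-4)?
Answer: -15694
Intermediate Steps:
b(x, T) = -4*T*x
(-445 + b(-2, 4))*(2 + 9*4) = (-445 - 4*4*(-2))*(2 + 9*4) = (-445 + 32)*(2 + 36) = -413*38 = -15694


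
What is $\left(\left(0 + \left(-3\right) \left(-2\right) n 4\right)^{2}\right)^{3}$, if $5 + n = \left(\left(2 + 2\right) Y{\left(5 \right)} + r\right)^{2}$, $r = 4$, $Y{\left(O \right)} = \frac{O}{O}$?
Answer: $8060825508063215616$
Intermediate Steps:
$Y{\left(O \right)} = 1$
$n = 59$ ($n = -5 + \left(\left(2 + 2\right) 1 + 4\right)^{2} = -5 + \left(4 \cdot 1 + 4\right)^{2} = -5 + \left(4 + 4\right)^{2} = -5 + 8^{2} = -5 + 64 = 59$)
$\left(\left(0 + \left(-3\right) \left(-2\right) n 4\right)^{2}\right)^{3} = \left(\left(0 + \left(-3\right) \left(-2\right) 59 \cdot 4\right)^{2}\right)^{3} = \left(\left(0 + 6 \cdot 59 \cdot 4\right)^{2}\right)^{3} = \left(\left(0 + 354 \cdot 4\right)^{2}\right)^{3} = \left(\left(0 + 1416\right)^{2}\right)^{3} = \left(1416^{2}\right)^{3} = 2005056^{3} = 8060825508063215616$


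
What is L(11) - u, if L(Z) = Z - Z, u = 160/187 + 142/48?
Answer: -17117/4488 ≈ -3.8139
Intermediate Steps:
u = 17117/4488 (u = 160*(1/187) + 142*(1/48) = 160/187 + 71/24 = 17117/4488 ≈ 3.8139)
L(Z) = 0
L(11) - u = 0 - 1*17117/4488 = 0 - 17117/4488 = -17117/4488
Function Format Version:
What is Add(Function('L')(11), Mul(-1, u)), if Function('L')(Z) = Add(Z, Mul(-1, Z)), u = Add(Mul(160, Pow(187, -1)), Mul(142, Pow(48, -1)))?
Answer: Rational(-17117, 4488) ≈ -3.8139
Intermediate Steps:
u = Rational(17117, 4488) (u = Add(Mul(160, Rational(1, 187)), Mul(142, Rational(1, 48))) = Add(Rational(160, 187), Rational(71, 24)) = Rational(17117, 4488) ≈ 3.8139)
Function('L')(Z) = 0
Add(Function('L')(11), Mul(-1, u)) = Add(0, Mul(-1, Rational(17117, 4488))) = Add(0, Rational(-17117, 4488)) = Rational(-17117, 4488)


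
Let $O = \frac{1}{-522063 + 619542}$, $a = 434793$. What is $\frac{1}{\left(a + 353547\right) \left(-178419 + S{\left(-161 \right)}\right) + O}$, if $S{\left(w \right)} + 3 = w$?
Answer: $- \frac{97479}{13723495449883379} \approx -7.1031 \cdot 10^{-12}$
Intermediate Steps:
$S{\left(w \right)} = -3 + w$
$O = \frac{1}{97479} \approx 1.0259 \cdot 10^{-5}$
$\frac{1}{\left(a + 353547\right) \left(-178419 + S{\left(-161 \right)}\right) + O} = \frac{1}{\left(434793 + 353547\right) \left(-178419 - 164\right) + \frac{1}{97479}} = \frac{1}{788340 \left(-178419 - 164\right) + \frac{1}{97479}} = \frac{1}{788340 \left(-178583\right) + \frac{1}{97479}} = \frac{1}{-140784122220 + \frac{1}{97479}} = \frac{1}{- \frac{13723495449883379}{97479}} = - \frac{97479}{13723495449883379}$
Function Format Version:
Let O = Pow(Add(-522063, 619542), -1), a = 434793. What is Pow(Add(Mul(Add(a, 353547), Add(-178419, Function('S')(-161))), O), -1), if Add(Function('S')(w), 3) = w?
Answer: Rational(-97479, 13723495449883379) ≈ -7.1031e-12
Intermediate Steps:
Function('S')(w) = Add(-3, w)
O = Rational(1, 97479) (O = Pow(97479, -1) = Rational(1, 97479) ≈ 1.0259e-5)
Pow(Add(Mul(Add(a, 353547), Add(-178419, Function('S')(-161))), O), -1) = Pow(Add(Mul(Add(434793, 353547), Add(-178419, Add(-3, -161))), Rational(1, 97479)), -1) = Pow(Add(Mul(788340, Add(-178419, -164)), Rational(1, 97479)), -1) = Pow(Add(Mul(788340, -178583), Rational(1, 97479)), -1) = Pow(Add(-140784122220, Rational(1, 97479)), -1) = Pow(Rational(-13723495449883379, 97479), -1) = Rational(-97479, 13723495449883379)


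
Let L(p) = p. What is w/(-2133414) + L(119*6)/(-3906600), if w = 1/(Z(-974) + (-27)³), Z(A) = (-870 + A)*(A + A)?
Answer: -26675145168271/145951151315904900 ≈ -0.00018277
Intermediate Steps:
Z(A) = 2*A*(-870 + A) (Z(A) = (-870 + A)*(2*A) = 2*A*(-870 + A))
w = 1/3572429 (w = 1/(2*(-974)*(-870 - 974) + (-27)³) = 1/(2*(-974)*(-1844) - 19683) = 1/(3592112 - 19683) = 1/3572429 ≈ 2.7992e-7)
w/(-2133414) + L(119*6)/(-3906600) = (1/3572429)/(-2133414) + (119*6)/(-3906600) = (1/3572429)*(-1/2133414) + 714*(-1/3906600) = -1/7621470042606 - 7/38300 = -26675145168271/145951151315904900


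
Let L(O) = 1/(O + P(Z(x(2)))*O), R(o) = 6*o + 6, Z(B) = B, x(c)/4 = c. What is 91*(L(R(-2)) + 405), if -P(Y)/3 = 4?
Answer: 2432521/66 ≈ 36856.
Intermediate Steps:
x(c) = 4*c
P(Y) = -12 (P(Y) = -3*4 = -12)
R(o) = 6 + 6*o
L(O) = -1/(11*O) (L(O) = 1/(O - 12*O) = 1/(-11*O) = -1/(11*O))
91*(L(R(-2)) + 405) = 91*(-1/(11*(6 + 6*(-2))) + 405) = 91*(-1/(11*(6 - 12)) + 405) = 91*(-1/11/(-6) + 405) = 91*(-1/11*(-1/6) + 405) = 91*(1/66 + 405) = 91*(26731/66) = 2432521/66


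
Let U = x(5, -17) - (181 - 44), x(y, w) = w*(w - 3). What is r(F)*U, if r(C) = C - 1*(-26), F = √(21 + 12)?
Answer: 5278 + 203*√33 ≈ 6444.1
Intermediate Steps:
F = √33 ≈ 5.7446
x(y, w) = w*(-3 + w)
r(C) = 26 + C (r(C) = C + 26 = 26 + C)
U = 203 (U = -17*(-3 - 17) - (181 - 44) = -17*(-20) - 1*137 = 340 - 137 = 203)
r(F)*U = (26 + √33)*203 = 5278 + 203*√33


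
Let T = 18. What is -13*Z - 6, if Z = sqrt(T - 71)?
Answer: -6 - 13*I*sqrt(53) ≈ -6.0 - 94.641*I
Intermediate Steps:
Z = I*sqrt(53) (Z = sqrt(18 - 71) = sqrt(-53) = I*sqrt(53) ≈ 7.2801*I)
-13*Z - 6 = -13*I*sqrt(53) - 6 = -6 - 13*I*sqrt(53)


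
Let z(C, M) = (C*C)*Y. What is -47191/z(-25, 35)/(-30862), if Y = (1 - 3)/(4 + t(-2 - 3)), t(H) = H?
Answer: 47191/38577500 ≈ 0.0012233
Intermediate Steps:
Y = 2 (Y = (1 - 3)/(4 + (-2 - 3)) = -2/(4 - 5) = -2/(-1) = -2*(-1) = 2)
z(C, M) = 2*C² (z(C, M) = (C*C)*2 = C²*2 = 2*C²)
-47191/z(-25, 35)/(-30862) = -47191/(2*(-25)²)/(-30862) = -47191/(2*625)*(-1/30862) = -47191/1250*(-1/30862) = 47191/38577500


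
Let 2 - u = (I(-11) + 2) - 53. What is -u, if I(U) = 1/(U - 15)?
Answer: -1379/26 ≈ -53.038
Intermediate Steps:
I(U) = 1/(-15 + U)
u = 1379/26 (u = 2 - ((1/(-15 - 11) + 2) - 53) = 2 - ((1/(-26) + 2) - 53) = 2 - ((-1/26 + 2) - 53) = 2 - (51/26 - 53) = 2 - 1*(-1327/26) = 2 + 1327/26 = 1379/26 ≈ 53.038)
-u = -1*1379/26 = -1379/26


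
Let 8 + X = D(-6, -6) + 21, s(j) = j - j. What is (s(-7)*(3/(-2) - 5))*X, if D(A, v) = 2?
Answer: 0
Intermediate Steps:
s(j) = 0
X = 15 (X = -8 + (2 + 21) = -8 + 23 = 15)
(s(-7)*(3/(-2) - 5))*X = (0*(3/(-2) - 5))*15 = (0*(3*(-1/2) - 5))*15 = (0*(-3/2 - 5))*15 = (0*(-13/2))*15 = 0*15 = 0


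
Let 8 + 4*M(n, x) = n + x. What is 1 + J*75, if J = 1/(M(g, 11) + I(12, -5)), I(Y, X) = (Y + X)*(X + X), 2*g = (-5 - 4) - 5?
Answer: -4/71 ≈ -0.056338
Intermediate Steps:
g = -7 (g = ((-5 - 4) - 5)/2 = (-9 - 5)/2 = (½)*(-14) = -7)
I(Y, X) = 2*X*(X + Y) (I(Y, X) = (X + Y)*(2*X) = 2*X*(X + Y))
M(n, x) = -2 + n/4 + x/4 (M(n, x) = -2 + (n + x)/4 = -2 + (n/4 + x/4) = -2 + n/4 + x/4)
J = -1/71 (J = 1/((-2 + (¼)*(-7) + (¼)*11) + 2*(-5)*(-5 + 12)) = 1/((-2 - 7/4 + 11/4) + 2*(-5)*7) = 1/(-1 - 70) = 1/(-71) = -1/71 ≈ -0.014085)
1 + J*75 = 1 - 1/71*75 = 1 - 75/71 = -4/71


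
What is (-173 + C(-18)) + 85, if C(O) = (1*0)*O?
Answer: -88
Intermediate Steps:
C(O) = 0 (C(O) = 0*O = 0)
(-173 + C(-18)) + 85 = (-173 + 0) + 85 = -173 + 85 = -88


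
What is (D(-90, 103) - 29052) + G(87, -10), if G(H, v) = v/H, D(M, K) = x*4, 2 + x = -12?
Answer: -2532406/87 ≈ -29108.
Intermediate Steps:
x = -14 (x = -2 - 12 = -14)
D(M, K) = -56 (D(M, K) = -14*4 = -56)
(D(-90, 103) - 29052) + G(87, -10) = (-56 - 29052) - 10/87 = -29108 - 10*1/87 = -29108 - 10/87 = -2532406/87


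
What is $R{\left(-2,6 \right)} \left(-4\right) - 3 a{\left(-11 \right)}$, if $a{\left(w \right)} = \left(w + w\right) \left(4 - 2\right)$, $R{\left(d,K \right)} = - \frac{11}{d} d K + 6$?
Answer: $372$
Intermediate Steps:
$R{\left(d,K \right)} = 6 - 11 K$ ($R{\left(d,K \right)} = - 11 K + 6 = 6 - 11 K$)
$a{\left(w \right)} = 4 w$ ($a{\left(w \right)} = 2 w 2 = 4 w$)
$R{\left(-2,6 \right)} \left(-4\right) - 3 a{\left(-11 \right)} = \left(6 - 66\right) \left(-4\right) - 3 \cdot 4 \left(-11\right) = \left(6 - 66\right) \left(-4\right) - -132 = \left(-60\right) \left(-4\right) + 132 = 240 + 132 = 372$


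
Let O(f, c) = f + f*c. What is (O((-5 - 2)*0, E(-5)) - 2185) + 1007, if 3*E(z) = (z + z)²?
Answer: -1178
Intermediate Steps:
E(z) = 4*z²/3 (E(z) = (z + z)²/3 = (2*z)²/3 = (4*z²)/3 = 4*z²/3)
O(f, c) = f + c*f
(O((-5 - 2)*0, E(-5)) - 2185) + 1007 = (((-5 - 2)*0)*(1 + (4/3)*(-5)²) - 2185) + 1007 = ((-7*0)*(1 + (4/3)*25) - 2185) + 1007 = (0*(1 + 100/3) - 2185) + 1007 = (0*(103/3) - 2185) + 1007 = (0 - 2185) + 1007 = -2185 + 1007 = -1178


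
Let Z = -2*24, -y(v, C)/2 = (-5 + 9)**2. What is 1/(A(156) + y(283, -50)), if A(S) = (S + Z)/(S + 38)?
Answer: -97/3050 ≈ -0.031803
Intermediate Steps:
y(v, C) = -32 (y(v, C) = -2*(-5 + 9)**2 = -2*4**2 = -2*16 = -32)
Z = -48
A(S) = (-48 + S)/(38 + S) (A(S) = (S - 48)/(S + 38) = (-48 + S)/(38 + S))
1/(A(156) + y(283, -50)) = 1/((-48 + 156)/(38 + 156) - 32) = 1/(108/194 - 32) = 1/((1/194)*108 - 32) = 1/(54/97 - 32) = 1/(-3050/97) = -97/3050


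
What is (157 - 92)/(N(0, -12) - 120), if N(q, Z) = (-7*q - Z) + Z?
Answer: -13/24 ≈ -0.54167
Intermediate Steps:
N(q, Z) = -7*q (N(q, Z) = (-Z - 7*q) + Z = -7*q)
(157 - 92)/(N(0, -12) - 120) = (157 - 92)/(-7*0 - 120) = 65/(0 - 120) = 65/(-120) = -1/120*65 = -13/24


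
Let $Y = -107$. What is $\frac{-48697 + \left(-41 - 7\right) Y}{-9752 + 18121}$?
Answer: $- \frac{43561}{8369} \approx -5.205$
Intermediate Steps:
$\frac{-48697 + \left(-41 - 7\right) Y}{-9752 + 18121} = \frac{-48697 + \left(-41 - 7\right) \left(-107\right)}{-9752 + 18121} = \frac{-48697 - -5136}{8369} = \left(-48697 + 5136\right) \frac{1}{8369} = \left(-43561\right) \frac{1}{8369} = - \frac{43561}{8369}$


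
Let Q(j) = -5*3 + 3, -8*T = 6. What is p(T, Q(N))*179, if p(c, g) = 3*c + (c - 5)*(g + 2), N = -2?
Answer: 39559/4 ≈ 9889.8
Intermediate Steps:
T = -¾ (T = -⅛*6 = -¾ ≈ -0.75000)
Q(j) = -12 (Q(j) = -15 + 3 = -12)
p(c, g) = 3*c + (-5 + c)*(2 + g)
p(T, Q(N))*179 = (-10 - 5*(-12) + 5*(-¾) - ¾*(-12))*179 = (-10 + 60 - 15/4 + 9)*179 = (221/4)*179 = 39559/4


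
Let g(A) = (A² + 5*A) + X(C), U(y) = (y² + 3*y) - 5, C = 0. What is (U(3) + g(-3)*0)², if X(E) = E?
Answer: 169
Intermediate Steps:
U(y) = -5 + y² + 3*y
g(A) = A² + 5*A (g(A) = (A² + 5*A) + 0 = A² + 5*A)
(U(3) + g(-3)*0)² = ((-5 + 3² + 3*3) - 3*(5 - 3)*0)² = ((-5 + 9 + 9) - 3*2*0)² = (13 - 6*0)² = (13 + 0)² = 13² = 169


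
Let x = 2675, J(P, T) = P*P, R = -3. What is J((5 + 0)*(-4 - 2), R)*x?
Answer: 2407500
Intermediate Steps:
J(P, T) = P²
J((5 + 0)*(-4 - 2), R)*x = ((5 + 0)*(-4 - 2))²*2675 = (5*(-6))²*2675 = (-30)²*2675 = 900*2675 = 2407500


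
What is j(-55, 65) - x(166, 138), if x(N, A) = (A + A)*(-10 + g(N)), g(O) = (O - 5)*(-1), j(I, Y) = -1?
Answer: 47195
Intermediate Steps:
g(O) = 5 - O (g(O) = (-5 + O)*(-1) = 5 - O)
x(N, A) = 2*A*(-5 - N) (x(N, A) = (A + A)*(-10 + (5 - N)) = (2*A)*(-5 - N) = 2*A*(-5 - N))
j(-55, 65) - x(166, 138) = -1 - (-2)*138*(5 + 166) = -1 - (-2)*138*171 = -1 - 1*(-47196) = -1 + 47196 = 47195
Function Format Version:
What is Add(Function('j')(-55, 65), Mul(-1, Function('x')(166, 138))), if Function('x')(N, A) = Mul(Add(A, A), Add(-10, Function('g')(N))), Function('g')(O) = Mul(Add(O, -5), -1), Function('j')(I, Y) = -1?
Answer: 47195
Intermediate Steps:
Function('g')(O) = Add(5, Mul(-1, O)) (Function('g')(O) = Mul(Add(-5, O), -1) = Add(5, Mul(-1, O)))
Function('x')(N, A) = Mul(2, A, Add(-5, Mul(-1, N))) (Function('x')(N, A) = Mul(Add(A, A), Add(-10, Add(5, Mul(-1, N)))) = Mul(Mul(2, A), Add(-5, Mul(-1, N))) = Mul(2, A, Add(-5, Mul(-1, N))))
Add(Function('j')(-55, 65), Mul(-1, Function('x')(166, 138))) = Add(-1, Mul(-1, Mul(-2, 138, Add(5, 166)))) = Add(-1, Mul(-1, Mul(-2, 138, 171))) = Add(-1, Mul(-1, -47196)) = Add(-1, 47196) = 47195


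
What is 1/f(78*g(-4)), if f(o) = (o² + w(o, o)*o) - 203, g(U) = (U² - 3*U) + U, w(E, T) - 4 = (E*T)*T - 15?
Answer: 1/12280710703045 ≈ 8.1428e-14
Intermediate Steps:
w(E, T) = -11 + E*T² (w(E, T) = 4 + ((E*T)*T - 15) = 4 + (E*T² - 15) = 4 + (-15 + E*T²) = -11 + E*T²)
g(U) = U² - 2*U
f(o) = -203 + o² + o*(-11 + o³) (f(o) = (o² + (-11 + o*o²)*o) - 203 = (o² + (-11 + o³)*o) - 203 = (o² + o*(-11 + o³)) - 203 = -203 + o² + o*(-11 + o³))
1/f(78*g(-4)) = 1/(-203 + (78*(-4*(-2 - 4)))² + (78*(-4*(-2 - 4)))*(-11 + (78*(-4*(-2 - 4)))³)) = 1/(-203 + (78*(-4*(-6)))² + (78*(-4*(-6)))*(-11 + (78*(-4*(-6)))³)) = 1/(-203 + (78*24)² + (78*24)*(-11 + (78*24)³)) = 1/(-203 + 1872² + 1872*(-11 + 1872³)) = 1/(-203 + 3504384 + 1872*(-11 + 6560206848)) = 1/(-203 + 3504384 + 1872*6560206837) = 1/(-203 + 3504384 + 12280707198864) = 1/12280710703045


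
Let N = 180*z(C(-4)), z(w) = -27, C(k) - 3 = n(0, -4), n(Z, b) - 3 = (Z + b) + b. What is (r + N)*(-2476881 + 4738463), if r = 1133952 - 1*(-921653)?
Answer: 4637927978590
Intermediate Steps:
n(Z, b) = 3 + Z + 2*b (n(Z, b) = 3 + ((Z + b) + b) = 3 + (Z + 2*b) = 3 + Z + 2*b)
r = 2055605 (r = 1133952 + 921653 = 2055605)
C(k) = -2 (C(k) = 3 + (3 + 0 + 2*(-4)) = 3 + (3 + 0 - 8) = 3 - 5 = -2)
N = -4860 (N = 180*(-27) = -4860)
(r + N)*(-2476881 + 4738463) = (2055605 - 4860)*(-2476881 + 4738463) = 2050745*2261582 = 4637927978590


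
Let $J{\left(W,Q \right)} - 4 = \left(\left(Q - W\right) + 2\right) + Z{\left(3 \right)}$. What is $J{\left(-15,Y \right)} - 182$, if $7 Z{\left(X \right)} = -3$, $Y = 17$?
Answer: $- \frac{1011}{7} \approx -144.43$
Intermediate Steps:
$Z{\left(X \right)} = - \frac{3}{7}$ ($Z{\left(X \right)} = \frac{1}{7} \left(-3\right) = - \frac{3}{7}$)
$J{\left(W,Q \right)} = \frac{39}{7} + Q - W$ ($J{\left(W,Q \right)} = 4 - \left(- \frac{11}{7} + W - Q\right) = 4 + \left(\frac{11}{7} + Q - W\right) = \frac{39}{7} + Q - W$)
$J{\left(-15,Y \right)} - 182 = \left(\frac{39}{7} + 17 - -15\right) - 182 = \left(\frac{39}{7} + 17 + 15\right) - 182 = \frac{263}{7} - 182 = - \frac{1011}{7}$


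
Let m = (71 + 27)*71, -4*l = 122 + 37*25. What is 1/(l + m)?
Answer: 4/26785 ≈ 0.00014934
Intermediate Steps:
l = -1047/4 (l = -(122 + 37*25)/4 = -(122 + 925)/4 = -¼*1047 = -1047/4 ≈ -261.75)
m = 6958 (m = 98*71 = 6958)
1/(l + m) = 1/(-1047/4 + 6958) = 1/(26785/4) = 4/26785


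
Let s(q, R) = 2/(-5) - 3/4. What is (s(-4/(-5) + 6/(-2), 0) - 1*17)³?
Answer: -47832147/8000 ≈ -5979.0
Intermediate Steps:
s(q, R) = -23/20 (s(q, R) = 2*(-⅕) - 3*¼ = -⅖ - ¾ = -23/20)
(s(-4/(-5) + 6/(-2), 0) - 1*17)³ = (-23/20 - 1*17)³ = (-23/20 - 17)³ = (-363/20)³ = -47832147/8000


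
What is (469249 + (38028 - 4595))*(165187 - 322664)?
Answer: -79160853314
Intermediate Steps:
(469249 + (38028 - 4595))*(165187 - 322664) = (469249 + 33433)*(-157477) = 502682*(-157477) = -79160853314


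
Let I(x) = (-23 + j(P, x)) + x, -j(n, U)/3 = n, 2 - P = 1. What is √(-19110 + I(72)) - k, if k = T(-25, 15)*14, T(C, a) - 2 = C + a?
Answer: 112 + 2*I*√4766 ≈ 112.0 + 138.07*I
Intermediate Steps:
P = 1 (P = 2 - 1*1 = 2 - 1 = 1)
j(n, U) = -3*n
I(x) = -26 + x (I(x) = (-23 - 3*1) + x = (-23 - 3) + x = -26 + x)
T(C, a) = 2 + C + a (T(C, a) = 2 + (C + a) = 2 + C + a)
k = -112 (k = (2 - 25 + 15)*14 = -8*14 = -112)
√(-19110 + I(72)) - k = √(-19110 + (-26 + 72)) - 1*(-112) = √(-19110 + 46) + 112 = √(-19064) + 112 = 2*I*√4766 + 112 = 112 + 2*I*√4766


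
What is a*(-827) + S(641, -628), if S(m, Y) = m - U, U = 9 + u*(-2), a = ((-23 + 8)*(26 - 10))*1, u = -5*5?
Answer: 199062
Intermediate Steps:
u = -25
a = -240 (a = -15*16*1 = -240*1 = -240)
U = 59 (U = 9 - 25*(-2) = 9 + 50 = 59)
S(m, Y) = -59 + m (S(m, Y) = m - 1*59 = m - 59 = -59 + m)
a*(-827) + S(641, -628) = -240*(-827) + (-59 + 641) = 198480 + 582 = 199062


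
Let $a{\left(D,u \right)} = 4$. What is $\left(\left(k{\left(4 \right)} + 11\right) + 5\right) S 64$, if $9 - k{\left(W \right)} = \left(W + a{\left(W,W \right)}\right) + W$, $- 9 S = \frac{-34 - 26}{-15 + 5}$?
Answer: $- \frac{1664}{3} \approx -554.67$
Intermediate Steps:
$S = - \frac{2}{3}$ ($S = - \frac{\left(-34 - 26\right) \frac{1}{-15 + 5}}{9} = - \frac{\left(-60\right) \frac{1}{-10}}{9} = - \frac{\left(-60\right) \left(- \frac{1}{10}\right)}{9} = \left(- \frac{1}{9}\right) 6 = - \frac{2}{3} \approx -0.66667$)
$k{\left(W \right)} = 5 - 2 W$ ($k{\left(W \right)} = 9 - \left(\left(W + 4\right) + W\right) = 9 - \left(\left(4 + W\right) + W\right) = 9 - \left(4 + 2 W\right) = 5 - 2 W$)
$\left(\left(k{\left(4 \right)} + 11\right) + 5\right) S 64 = \left(\left(\left(5 - 8\right) + 11\right) + 5\right) \left(- \frac{2}{3}\right) 64 = \left(\left(-3 + 11\right) + 5\right) \left(- \frac{2}{3}\right) 64 = \left(8 + 5\right) \left(- \frac{2}{3}\right) 64 = 13 \left(- \frac{2}{3}\right) 64 = \left(- \frac{26}{3}\right) 64 = - \frac{1664}{3}$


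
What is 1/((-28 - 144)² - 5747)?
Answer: 1/23837 ≈ 4.1952e-5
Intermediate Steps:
1/((-28 - 144)² - 5747) = 1/((-172)² - 5747) = 1/(29584 - 5747) = 1/23837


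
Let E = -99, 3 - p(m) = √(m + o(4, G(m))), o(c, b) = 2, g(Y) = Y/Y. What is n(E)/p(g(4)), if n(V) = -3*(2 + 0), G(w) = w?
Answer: -3 - √3 ≈ -4.7320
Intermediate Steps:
g(Y) = 1
p(m) = 3 - √(2 + m) (p(m) = 3 - √(m + 2) = 3 - √(2 + m))
n(V) = -6 (n(V) = -3*2 = -6)
n(E)/p(g(4)) = -6/(3 - √(2 + 1)) = -6/(3 - √3)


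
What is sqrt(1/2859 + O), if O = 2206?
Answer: sqrt(18031584345)/2859 ≈ 46.968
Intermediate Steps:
sqrt(1/2859 + O) = sqrt(1/2859 + 2206) = sqrt(6306955/2859) = sqrt(18031584345)/2859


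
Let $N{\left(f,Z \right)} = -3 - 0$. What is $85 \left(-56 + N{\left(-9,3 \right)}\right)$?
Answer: $-5015$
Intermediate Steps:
$N{\left(f,Z \right)} = -3$ ($N{\left(f,Z \right)} = -3 + 0 = -3$)
$85 \left(-56 + N{\left(-9,3 \right)}\right) = 85 \left(-56 - 3\right) = 85 \left(-59\right) = -5015$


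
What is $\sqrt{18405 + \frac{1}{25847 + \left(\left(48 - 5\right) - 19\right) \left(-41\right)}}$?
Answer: $\frac{2 \sqrt{5376841313}}{1081} \approx 135.67$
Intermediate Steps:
$\sqrt{18405 + \frac{1}{25847 + \left(\left(48 - 5\right) - 19\right) \left(-41\right)}} = \sqrt{18405 + \frac{1}{25847 + \left(43 - 19\right) \left(-41\right)}} = \sqrt{18405 + \frac{1}{25847 + 24 \left(-41\right)}} = \sqrt{18405 + \frac{1}{25847 - 984}} = \sqrt{18405 + \frac{1}{24863}} = \sqrt{\frac{457603516}{24863}} = \frac{2 \sqrt{5376841313}}{1081}$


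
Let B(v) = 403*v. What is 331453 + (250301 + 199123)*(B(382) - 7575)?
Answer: 65782971757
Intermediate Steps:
331453 + (250301 + 199123)*(B(382) - 7575) = 331453 + (250301 + 199123)*(403*382 - 7575) = 331453 + 449424*(153946 - 7575) = 331453 + 449424*146371 = 331453 + 65782640304 = 65782971757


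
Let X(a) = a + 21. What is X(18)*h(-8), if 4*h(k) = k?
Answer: -78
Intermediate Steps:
h(k) = k/4
X(a) = 21 + a
X(18)*h(-8) = (21 + 18)*((1/4)*(-8)) = 39*(-2) = -78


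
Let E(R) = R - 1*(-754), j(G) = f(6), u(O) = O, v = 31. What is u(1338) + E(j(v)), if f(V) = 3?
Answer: 2095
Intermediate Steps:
j(G) = 3
E(R) = 754 + R (E(R) = R + 754 = 754 + R)
u(1338) + E(j(v)) = 1338 + (754 + 3) = 1338 + 757 = 2095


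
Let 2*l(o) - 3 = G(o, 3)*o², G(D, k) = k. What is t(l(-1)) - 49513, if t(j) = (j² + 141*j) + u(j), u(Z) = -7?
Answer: -49088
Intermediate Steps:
l(o) = 3/2 + 3*o²/2 (l(o) = 3/2 + (3*o²)/2 = 3/2 + 3*o²/2)
t(j) = -7 + j² + 141*j (t(j) = (j² + 141*j) - 7 = -7 + j² + 141*j)
t(l(-1)) - 49513 = (-7 + (3/2 + (3/2)*(-1)²)² + 141*(3/2 + (3/2)*(-1)²)) - 49513 = (-7 + (3/2 + (3/2)*1)² + 141*(3/2 + (3/2)*1)) - 49513 = (-7 + (3/2 + 3/2)² + 141*(3/2 + 3/2)) - 49513 = (-7 + 3² + 141*3) - 49513 = (-7 + 9 + 423) - 49513 = 425 - 49513 = -49088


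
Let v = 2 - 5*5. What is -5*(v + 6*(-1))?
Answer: 145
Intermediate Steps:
v = -23 (v = 2 - 25 = -23)
-5*(v + 6*(-1)) = -5*(-23 + 6*(-1)) = -5*(-23 - 6) = -5*(-29) = 145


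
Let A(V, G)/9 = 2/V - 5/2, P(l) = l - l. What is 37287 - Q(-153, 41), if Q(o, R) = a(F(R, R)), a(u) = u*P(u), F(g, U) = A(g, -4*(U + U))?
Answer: 37287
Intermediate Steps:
P(l) = 0
A(V, G) = -45/2 + 18/V (A(V, G) = 9*(2/V - 5/2) = 9*(-5/2 + 2/V) = -45/2 + 18/V)
F(g, U) = -45/2 + 18/g
a(u) = 0 (a(u) = u*0 = 0)
Q(o, R) = 0
37287 - Q(-153, 41) = 37287 - 1*0 = 37287 + 0 = 37287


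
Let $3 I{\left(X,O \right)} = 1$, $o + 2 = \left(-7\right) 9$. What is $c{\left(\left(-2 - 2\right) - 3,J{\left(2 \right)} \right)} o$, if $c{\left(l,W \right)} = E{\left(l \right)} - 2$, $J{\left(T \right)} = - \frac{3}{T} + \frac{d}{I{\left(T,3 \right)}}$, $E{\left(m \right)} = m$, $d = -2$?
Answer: $585$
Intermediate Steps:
$o = -65$ ($o = -2 - 63 = -65$)
$I{\left(X,O \right)} = \frac{1}{3}$ ($I{\left(X,O \right)} = \frac{1}{3} \cdot 1 = \frac{1}{3}$)
$J{\left(T \right)} = -6 - \frac{3}{T}$ ($J{\left(T \right)} = - \frac{3}{T} - 2 \frac{1}{\frac{1}{3}} = - \frac{3}{T} - 6 = -6 - \frac{3}{T}$)
$c{\left(l,W \right)} = -2 + l$ ($c{\left(l,W \right)} = l - 2 = -2 + l$)
$c{\left(\left(-2 - 2\right) - 3,J{\left(2 \right)} \right)} o = \left(-2 - 7\right) \left(-65\right) = \left(-9\right) \left(-65\right) = 585$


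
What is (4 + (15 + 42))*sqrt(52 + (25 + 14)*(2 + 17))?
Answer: 61*sqrt(793) ≈ 1717.8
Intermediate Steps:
(4 + (15 + 42))*sqrt(52 + (25 + 14)*(2 + 17)) = (4 + 57)*sqrt(52 + 39*19) = 61*sqrt(52 + 741) = 61*sqrt(793)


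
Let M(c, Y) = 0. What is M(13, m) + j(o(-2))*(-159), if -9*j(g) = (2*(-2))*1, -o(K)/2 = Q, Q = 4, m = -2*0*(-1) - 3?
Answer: -212/3 ≈ -70.667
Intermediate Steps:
m = -3 (m = 0*(-1) - 3 = 0 - 3 = -3)
o(K) = -8 (o(K) = -2*4 = -8)
j(g) = 4/9 (j(g) = -2*(-2)/9 = -(-4)/9 = -1/9*(-4) = 4/9)
M(13, m) + j(o(-2))*(-159) = 0 + (4/9)*(-159) = 0 - 212/3 = -212/3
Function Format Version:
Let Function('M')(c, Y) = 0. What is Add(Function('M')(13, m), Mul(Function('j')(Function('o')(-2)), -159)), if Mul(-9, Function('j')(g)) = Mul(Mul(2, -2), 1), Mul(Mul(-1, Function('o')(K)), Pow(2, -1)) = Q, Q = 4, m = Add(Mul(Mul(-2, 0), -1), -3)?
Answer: Rational(-212, 3) ≈ -70.667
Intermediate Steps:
m = -3 (m = Add(Mul(0, -1), -3) = Add(0, -3) = -3)
Function('o')(K) = -8 (Function('o')(K) = Mul(-2, 4) = -8)
Function('j')(g) = Rational(4, 9) (Function('j')(g) = Mul(Rational(-1, 9), Mul(Mul(2, -2), 1)) = Mul(Rational(-1, 9), Mul(-4, 1)) = Mul(Rational(-1, 9), -4) = Rational(4, 9))
Add(Function('M')(13, m), Mul(Function('j')(Function('o')(-2)), -159)) = Add(0, Mul(Rational(4, 9), -159)) = Add(0, Rational(-212, 3)) = Rational(-212, 3)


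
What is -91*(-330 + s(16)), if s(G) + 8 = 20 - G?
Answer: 30394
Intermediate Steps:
s(G) = 12 - G (s(G) = -8 + (20 - G) = 12 - G)
-91*(-330 + s(16)) = -91*(-330 + (12 - 1*16)) = -91*(-330 + (12 - 16)) = -91*(-330 - 4) = -91*(-334) = 30394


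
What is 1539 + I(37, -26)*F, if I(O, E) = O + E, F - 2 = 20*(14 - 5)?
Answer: 3541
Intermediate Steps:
F = 182 (F = 2 + 20*(14 - 5) = 2 + 20*9 = 2 + 180 = 182)
I(O, E) = E + O
1539 + I(37, -26)*F = 1539 + (-26 + 37)*182 = 1539 + 11*182 = 1539 + 2002 = 3541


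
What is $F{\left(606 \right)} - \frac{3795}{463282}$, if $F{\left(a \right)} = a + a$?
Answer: $\frac{561493989}{463282} \approx 1212.0$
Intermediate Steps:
$F{\left(a \right)} = 2 a$
$F{\left(606 \right)} - \frac{3795}{463282} = 2 \cdot 606 - \frac{3795}{463282} = 1212 - 3795 \cdot \frac{1}{463282} = 1212 - \frac{3795}{463282} = \frac{561493989}{463282}$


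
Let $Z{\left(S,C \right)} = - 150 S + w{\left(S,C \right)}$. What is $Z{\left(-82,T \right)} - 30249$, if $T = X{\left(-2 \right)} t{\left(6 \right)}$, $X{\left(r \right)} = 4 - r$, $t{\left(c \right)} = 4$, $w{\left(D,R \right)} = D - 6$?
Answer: $-18037$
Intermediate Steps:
$w{\left(D,R \right)} = -6 + D$ ($w{\left(D,R \right)} = D - 6 = -6 + D$)
$T = 24$ ($T = \left(4 - -2\right) 4 = \left(4 + 2\right) 4 = 6 \cdot 4 = 24$)
$Z{\left(S,C \right)} = -6 - 149 S$ ($Z{\left(S,C \right)} = - 150 S + \left(-6 + S\right) = -6 - 149 S$)
$Z{\left(-82,T \right)} - 30249 = \left(-6 - -12218\right) - 30249 = \left(-6 + 12218\right) - 30249 = 12212 - 30249 = -18037$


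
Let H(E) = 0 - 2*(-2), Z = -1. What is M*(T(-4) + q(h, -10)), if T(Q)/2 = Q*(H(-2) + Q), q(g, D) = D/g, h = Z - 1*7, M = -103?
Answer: -515/4 ≈ -128.75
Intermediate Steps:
H(E) = 4 (H(E) = 0 + 4 = 4)
h = -8 (h = -1 - 1*7 = -1 - 7 = -8)
T(Q) = 2*Q*(4 + Q) (T(Q) = 2*(Q*(4 + Q)) = 2*Q*(4 + Q))
M*(T(-4) + q(h, -10)) = -103*(2*(-4)*(4 - 4) - 10/(-8)) = -103*(2*(-4)*0 - 10*(-⅛)) = -103*(0 + 5/4) = -103*5/4 = -515/4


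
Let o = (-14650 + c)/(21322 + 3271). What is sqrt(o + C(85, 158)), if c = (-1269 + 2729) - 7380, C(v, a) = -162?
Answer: 2*I*sqrt(24621503287)/24593 ≈ 12.761*I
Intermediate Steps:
c = -5920 (c = 1460 - 7380 = -5920)
o = -20570/24593 (o = (-14650 - 5920)/(21322 + 3271) = -20570/24593 ≈ -0.83642)
sqrt(o + C(85, 158)) = sqrt(-20570/24593 - 162) = sqrt(-4004636/24593) = 2*I*sqrt(24621503287)/24593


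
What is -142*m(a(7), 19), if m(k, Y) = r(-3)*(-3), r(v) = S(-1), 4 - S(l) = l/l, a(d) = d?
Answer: 1278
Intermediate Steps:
S(l) = 3 (S(l) = 4 - l/l = 4 - 1*1 = 4 - 1 = 3)
r(v) = 3
m(k, Y) = -9 (m(k, Y) = 3*(-3) = -9)
-142*m(a(7), 19) = -142*(-9) = 1278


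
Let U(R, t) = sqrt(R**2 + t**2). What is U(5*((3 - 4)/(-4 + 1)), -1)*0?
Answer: 0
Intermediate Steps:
U(5*((3 - 4)/(-4 + 1)), -1)*0 = sqrt((5*((3 - 4)/(-4 + 1)))**2 + (-1)**2)*0 = sqrt((5*(-1/(-3)))**2 + 1)*0 = sqrt((5*(-1*(-1/3)))**2 + 1)*0 = sqrt((5*(1/3))**2 + 1)*0 = sqrt((5/3)**2 + 1)*0 = sqrt(25/9 + 1)*0 = sqrt(34/9)*0 = (sqrt(34)/3)*0 = 0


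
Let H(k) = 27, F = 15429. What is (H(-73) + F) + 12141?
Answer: 27597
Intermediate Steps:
(H(-73) + F) + 12141 = (27 + 15429) + 12141 = 15456 + 12141 = 27597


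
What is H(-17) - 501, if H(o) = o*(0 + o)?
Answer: -212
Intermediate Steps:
H(o) = o**2 (H(o) = o*o = o**2)
H(-17) - 501 = (-17)**2 - 501 = 289 - 501 = -212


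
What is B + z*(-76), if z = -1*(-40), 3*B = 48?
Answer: -3024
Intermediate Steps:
B = 16 (B = (1/3)*48 = 16)
z = 40
B + z*(-76) = 16 + 40*(-76) = 16 - 3040 = -3024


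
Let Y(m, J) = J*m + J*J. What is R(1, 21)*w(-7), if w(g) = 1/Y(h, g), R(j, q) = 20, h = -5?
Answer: 5/21 ≈ 0.23810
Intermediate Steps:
Y(m, J) = J² + J*m (Y(m, J) = J*m + J² = J² + J*m)
w(g) = 1/(g*(-5 + g)) (w(g) = 1/(g*(g - 5)) = 1/(g*(-5 + g)))
R(1, 21)*w(-7) = 20*(1/((-7)*(-5 - 7))) = 20*(-⅐/(-12)) = 20*(-⅐*(-1/12)) = 20*(1/84) = 5/21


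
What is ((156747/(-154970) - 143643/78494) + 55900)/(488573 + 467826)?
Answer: 169986266126818/2908460808484205 ≈ 0.058445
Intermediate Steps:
((156747/(-154970) - 143643/78494) + 55900)/(488573 + 467826) = ((156747*(-1/154970) - 143643*1/78494) + 55900)/956399 = ((-156747/154970 - 143643/78494) + 55900)*(1/956399) = (-8641013682/3041053795 + 55900)*(1/956399) = (169986266126818/3041053795)*(1/956399) = 169986266126818/2908460808484205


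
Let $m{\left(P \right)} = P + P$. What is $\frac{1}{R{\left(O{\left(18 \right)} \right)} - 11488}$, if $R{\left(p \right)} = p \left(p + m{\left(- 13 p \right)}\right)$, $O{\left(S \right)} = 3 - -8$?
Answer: $- \frac{1}{14513} \approx -6.8904 \cdot 10^{-5}$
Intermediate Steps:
$m{\left(P \right)} = 2 P$
$O{\left(S \right)} = 11$ ($O{\left(S \right)} = 3 + 8 = 11$)
$R{\left(p \right)} = - 25 p^{2}$ ($R{\left(p \right)} = p \left(p + 2 \left(- 13 p\right)\right) = p \left(p - 26 p\right) = p \left(- 25 p\right) = - 25 p^{2}$)
$\frac{1}{R{\left(O{\left(18 \right)} \right)} - 11488} = \frac{1}{- 25 \cdot 11^{2} - 11488} = \frac{1}{\left(-25\right) 121 - 11488} = \frac{1}{-3025 - 11488} = \frac{1}{-14513} = - \frac{1}{14513}$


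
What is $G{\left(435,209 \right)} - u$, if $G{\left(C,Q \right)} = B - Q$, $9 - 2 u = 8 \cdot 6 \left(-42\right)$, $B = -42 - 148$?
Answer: $- \frac{2823}{2} \approx -1411.5$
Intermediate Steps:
$B = -190$ ($B = -42 - 148 = -190$)
$u = \frac{2025}{2}$ ($u = \frac{9}{2} - \frac{8 \cdot 6 \left(-42\right)}{2} = \frac{9}{2} - \frac{48 \left(-42\right)}{2} = \frac{9}{2} - -1008 = \frac{9}{2} + 1008 = \frac{2025}{2} \approx 1012.5$)
$G{\left(C,Q \right)} = -190 - Q$
$G{\left(435,209 \right)} - u = \left(-190 - 209\right) - \frac{2025}{2} = -399 - \frac{2025}{2} = - \frac{2823}{2}$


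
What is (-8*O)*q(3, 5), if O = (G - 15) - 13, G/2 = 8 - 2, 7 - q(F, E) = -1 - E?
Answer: 1664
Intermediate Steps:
q(F, E) = 8 + E (q(F, E) = 7 - (-1 - E) = 7 + (1 + E) = 8 + E)
G = 12 (G = 2*(8 - 2) = 2*6 = 12)
O = -16 (O = (12 - 15) - 13 = -3 - 13 = -16)
(-8*O)*q(3, 5) = (-8*(-16))*(8 + 5) = 128*13 = 1664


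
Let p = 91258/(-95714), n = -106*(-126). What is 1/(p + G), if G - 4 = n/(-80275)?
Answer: 3841720675/11064836633 ≈ 0.34720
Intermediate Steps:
n = 13356
G = 307744/80275 (G = 4 + 13356/(-80275) = 4 + 13356*(-1/80275) = 4 - 13356/80275 = 307744/80275 ≈ 3.8336)
p = -45629/47857 (p = 91258*(-1/95714) = -45629/47857 ≈ -0.95344)
1/(p + G) = 1/(-45629/47857 + 307744/80275) = 1/(11064836633/3841720675) = 3841720675/11064836633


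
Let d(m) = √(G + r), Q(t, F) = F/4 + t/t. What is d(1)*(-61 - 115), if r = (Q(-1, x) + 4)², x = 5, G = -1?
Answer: -44*√609 ≈ -1085.8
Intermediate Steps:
Q(t, F) = 1 + F/4 (Q(t, F) = F*(¼) + 1 = F/4 + 1 = 1 + F/4)
r = 625/16 (r = ((1 + (¼)*5) + 4)² = ((1 + 5/4) + 4)² = (9/4 + 4)² = (25/4)² = 625/16 ≈ 39.063)
d(m) = √609/4 (d(m) = √(-1 + 625/16) = √(609/16) = √609/4)
d(1)*(-61 - 115) = (√609/4)*(-61 - 115) = (√609/4)*(-176) = -44*√609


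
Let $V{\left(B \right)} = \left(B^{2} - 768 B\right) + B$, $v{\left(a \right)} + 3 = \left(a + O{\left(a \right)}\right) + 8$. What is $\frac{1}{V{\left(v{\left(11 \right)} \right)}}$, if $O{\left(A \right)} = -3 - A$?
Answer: $- \frac{1}{1530} \approx -0.00065359$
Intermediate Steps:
$v{\left(a \right)} = 2$ ($v{\left(a \right)} = -3 + \left(\left(a - \left(3 + a\right)\right) + 8\right) = -3 + \left(-3 + 8\right) = -3 + 5 = 2$)
$V{\left(B \right)} = B^{2} - 767 B$
$\frac{1}{V{\left(v{\left(11 \right)} \right)}} = \frac{1}{2 \left(-767 + 2\right)} = \frac{1}{2 \left(-765\right)} = \frac{1}{-1530} = - \frac{1}{1530}$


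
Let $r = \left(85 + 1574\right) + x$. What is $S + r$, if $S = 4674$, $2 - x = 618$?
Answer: $5717$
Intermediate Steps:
$x = -616$ ($x = 2 - 618 = -616$)
$r = 1043$ ($r = \left(85 + 1574\right) - 616 = 1659 - 616 = 1043$)
$S + r = 4674 + 1043 = 5717$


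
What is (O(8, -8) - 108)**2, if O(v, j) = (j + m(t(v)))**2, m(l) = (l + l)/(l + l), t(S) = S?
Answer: 3481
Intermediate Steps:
m(l) = 1 (m(l) = (2*l)/((2*l)) = (2*l)*(1/(2*l)) = 1)
O(v, j) = (1 + j)**2 (O(v, j) = (j + 1)**2 = (1 + j)**2)
(O(8, -8) - 108)**2 = ((1 - 8)**2 - 108)**2 = ((-7)**2 - 108)**2 = (49 - 108)**2 = (-59)**2 = 3481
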